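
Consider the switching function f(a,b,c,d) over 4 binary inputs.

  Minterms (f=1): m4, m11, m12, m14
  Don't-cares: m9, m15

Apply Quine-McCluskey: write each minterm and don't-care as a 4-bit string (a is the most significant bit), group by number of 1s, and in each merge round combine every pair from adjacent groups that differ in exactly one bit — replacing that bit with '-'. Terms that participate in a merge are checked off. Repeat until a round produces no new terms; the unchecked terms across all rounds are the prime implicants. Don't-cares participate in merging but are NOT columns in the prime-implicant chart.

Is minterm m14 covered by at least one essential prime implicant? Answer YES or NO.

NO

size-2^0 implicants → 0100(✓)  1001(✓)  1011(✓)  1100(✓)  1110(✓)  1111(✓)
size-2^1 implicants → -100  1-11  10-1  11-0  111-
Unchecked terms (primes): -100, 1-11, 10-1, 11-0, 111-
Minterm coverage:
  m4 ⊆ -100 [E]
  m11 ⊆ 1-11,10-1
  m12 ⊆ -100,11-0
  m14 ⊆ 11-0,111-
E = {-100}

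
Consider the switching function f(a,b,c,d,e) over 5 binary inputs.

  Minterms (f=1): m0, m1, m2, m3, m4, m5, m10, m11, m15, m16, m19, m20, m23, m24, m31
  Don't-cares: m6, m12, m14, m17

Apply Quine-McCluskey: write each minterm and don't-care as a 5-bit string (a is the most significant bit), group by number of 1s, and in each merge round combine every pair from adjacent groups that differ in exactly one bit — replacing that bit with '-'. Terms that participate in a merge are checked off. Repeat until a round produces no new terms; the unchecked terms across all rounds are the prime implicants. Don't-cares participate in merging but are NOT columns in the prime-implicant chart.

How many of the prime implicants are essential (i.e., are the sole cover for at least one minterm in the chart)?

3

[col 0] 00000*, 00001*, 00010*, 00011*, 00100*, 00101*, 00110*, 01010*, 01011*, 01100*, 01110*, 01111*, 10000*, 10001*, 10011*, 10100*, 10111*, 11000*, 11111*
[col 1] -0000*, -0001*, -0011*, -0100*, -1111, 0-010*, 0-011*, 0-100*, 0-110*, 00-00*, 00-01*, 00-10*, 000-0*, 000-1*, 0000-*, 0001-*, 001-0*, 0010-*, 01-10*, 01-11*, 0101-*, 011-0*, 0111-*, 1-000, 1-111, 10-00*, 10-11, 100-1*, 1000-*
[col 2] -0-00, -00-1, -000-, 0--10, 0-01-, 0-1-0, 00--0, 00-0-, 000--, 01-1-
Prime implicants: -0-00, -00-1, -000-, -1111, 0--10, 0-01-, 0-1-0, 00--0, 00-0-, 000--, 01-1-, 1-000, 1-111, 10-11
PI chart (minterm → PIs covering it):
  0 | -0-00,-000-,00--0,00-0-,000--
  1 | -00-1,-000-,00-0-,000--
  2 | 0--10,0-01-,00--0,000--
  3 | -00-1,0-01-,000--
  4 | -0-00,0-1-0,00--0,00-0-
  5 | 00-0-  (sole → essential)
  10 | 0--10,0-01-,01-1-
  11 | 0-01-,01-1-
  15 | -1111,01-1-
  16 | -0-00,-000-,1-000
  19 | -00-1,10-11
  20 | -0-00  (sole → essential)
  23 | 1-111,10-11
  24 | 1-000  (sole → essential)
  31 | -1111,1-111
Essential prime implicants: -0-00, 00-0-, 1-000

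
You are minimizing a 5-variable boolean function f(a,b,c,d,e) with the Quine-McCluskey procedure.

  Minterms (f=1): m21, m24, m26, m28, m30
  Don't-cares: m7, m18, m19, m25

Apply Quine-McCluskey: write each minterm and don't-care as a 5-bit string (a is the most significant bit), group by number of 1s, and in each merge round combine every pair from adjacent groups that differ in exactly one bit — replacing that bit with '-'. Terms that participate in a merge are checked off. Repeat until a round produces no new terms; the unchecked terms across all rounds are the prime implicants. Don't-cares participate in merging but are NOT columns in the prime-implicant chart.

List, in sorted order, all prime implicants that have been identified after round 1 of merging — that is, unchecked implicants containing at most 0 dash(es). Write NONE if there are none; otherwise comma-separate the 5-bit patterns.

00111, 10101

size-2^0 implicants → 00111  10010(✓)  10011(✓)  10101  11000(✓)  11001(✓)  11010(✓)  11100(✓)  11110(✓)
size-2^1 implicants → 1-010  1001-  11-00(✓)  11-10(✓)  110-0(✓)  1100-  111-0(✓)
size-2^2 implicants → 11--0
Unchecked terms (primes): 00111, 1-010, 1001-, 10101, 11--0, 1100-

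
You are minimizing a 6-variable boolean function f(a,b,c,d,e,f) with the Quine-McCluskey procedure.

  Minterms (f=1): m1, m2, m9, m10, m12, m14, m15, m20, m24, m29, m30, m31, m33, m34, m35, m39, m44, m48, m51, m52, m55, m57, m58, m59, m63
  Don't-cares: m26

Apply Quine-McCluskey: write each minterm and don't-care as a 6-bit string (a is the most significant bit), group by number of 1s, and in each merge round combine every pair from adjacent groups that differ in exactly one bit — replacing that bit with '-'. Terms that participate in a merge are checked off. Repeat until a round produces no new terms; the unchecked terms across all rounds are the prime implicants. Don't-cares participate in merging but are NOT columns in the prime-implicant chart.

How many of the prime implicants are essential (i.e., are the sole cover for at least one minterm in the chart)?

[col 0] 000001*, 000010*, 001001*, 001010*, 001100*, 001110*, 001111*, 010100*, 011000*, 011010*, 011101*, 011110*, 011111*, 100001*, 100010*, 100011*, 100111*, 101100*, 110000*, 110011*, 110100*, 110111*, 111001*, 111010*, 111011*, 111111*
[col 1] -00001, -00010, -01100, -10100, -11010, -11111, 0-1010*, 0-1110*, 0-1111*, 00-001, 00-010, 001-10*, 0011-0, 00111-*, 011-10*, 0110-0, 0111-1, 01111-*, 1-0011*, 1-0111*, 100-11*, 1000-1, 10001-, 11-011*, 11-111*, 110-00, 110-11*, 111-11*, 1110-1, 11101-
[col 2] 0-1-10, 0-111-, 1-0-11, 11--11
Prime implicants: -00001, -00010, -01100, -10100, -11010, -11111, 0-1-10, 0-111-, 00-001, 00-010, 0011-0, 0110-0, 0111-1, 1-0-11, 1000-1, 10001-, 11--11, 110-00, 1110-1, 11101-
PI chart (minterm → PIs covering it):
  1 | -00001,00-001
  2 | -00010,00-010
  9 | 00-001  (sole → essential)
  10 | 0-1-10,00-010
  12 | -01100,0011-0
  14 | 0-1-10,0-111-,0011-0
  15 | 0-111-  (sole → essential)
  20 | -10100  (sole → essential)
  24 | 0110-0  (sole → essential)
  29 | 0111-1  (sole → essential)
  30 | 0-1-10,0-111-
  31 | -11111,0-111-,0111-1
  33 | -00001,1000-1
  34 | -00010,10001-
  35 | 1-0-11,1000-1,10001-
  39 | 1-0-11  (sole → essential)
  44 | -01100  (sole → essential)
  48 | 110-00  (sole → essential)
  51 | 1-0-11,11--11
  52 | -10100,110-00
  55 | 1-0-11,11--11
  57 | 1110-1  (sole → essential)
  58 | -11010,11101-
  59 | 11--11,1110-1,11101-
  63 | -11111,11--11
Essential prime implicants: -01100, -10100, 0-111-, 00-001, 0110-0, 0111-1, 1-0-11, 110-00, 1110-1

9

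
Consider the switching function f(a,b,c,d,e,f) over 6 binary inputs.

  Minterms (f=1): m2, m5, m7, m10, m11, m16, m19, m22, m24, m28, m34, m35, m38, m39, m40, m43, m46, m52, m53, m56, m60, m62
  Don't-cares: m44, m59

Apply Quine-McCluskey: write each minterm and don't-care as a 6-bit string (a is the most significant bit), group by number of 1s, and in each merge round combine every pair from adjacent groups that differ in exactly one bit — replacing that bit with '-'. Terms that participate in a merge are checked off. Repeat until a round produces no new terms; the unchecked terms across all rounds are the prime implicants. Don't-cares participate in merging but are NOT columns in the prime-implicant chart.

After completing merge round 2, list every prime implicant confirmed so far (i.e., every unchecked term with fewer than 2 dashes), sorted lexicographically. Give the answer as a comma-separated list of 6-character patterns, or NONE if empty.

[col 0] 000010*, 000101*, 000111*, 001010*, 001011*, 010000*, 010011, 010110, 011000*, 011100*, 100010*, 100011*, 100110*, 100111*, 101000*, 101011*, 101100*, 101110*, 110100*, 110101*, 111000*, 111011*, 111100*, 111110*
[col 1] -00010, -00111, -01011, -11000*, -11100*, 00-010, 0001-1, 00101-, 01-000, 011-00*, 1-1000*, 1-1011, 1-1100*, 1-1110*, 10-011, 10-110, 100-10*, 100-11*, 10001-*, 10011-*, 101-00*, 1011-0*, 11-100, 11010-, 111-00*, 1111-0*
[col 2] -11-00, 1-1-00, 1-11-0, 100-1-
Prime implicants: -00010, -00111, -01011, -11-00, 00-010, 0001-1, 00101-, 01-000, 010011, 010110, 1-1-00, 1-1011, 1-11-0, 10-011, 10-110, 100-1-, 11-100, 11010-

-00010, -00111, -01011, 00-010, 0001-1, 00101-, 01-000, 010011, 010110, 1-1011, 10-011, 10-110, 11-100, 11010-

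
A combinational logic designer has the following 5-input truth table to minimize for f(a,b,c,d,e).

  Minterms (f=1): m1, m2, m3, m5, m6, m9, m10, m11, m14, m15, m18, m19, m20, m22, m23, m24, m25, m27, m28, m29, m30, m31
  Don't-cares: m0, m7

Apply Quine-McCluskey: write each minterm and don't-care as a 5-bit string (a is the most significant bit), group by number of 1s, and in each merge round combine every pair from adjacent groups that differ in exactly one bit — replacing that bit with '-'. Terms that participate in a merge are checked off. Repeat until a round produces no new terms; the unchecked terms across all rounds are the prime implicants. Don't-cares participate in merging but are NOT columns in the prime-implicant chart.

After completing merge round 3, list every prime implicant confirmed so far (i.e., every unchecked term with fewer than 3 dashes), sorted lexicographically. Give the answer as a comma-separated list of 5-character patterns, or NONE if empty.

-10-1, 0-0-1, 00--1, 000--, 1-1-0, 11--1, 11-0-, 111--

[col 0] 00000*, 00001*, 00010*, 00011*, 00101*, 00110*, 00111*, 01001*, 01010*, 01011*, 01110*, 01111*, 10010*, 10011*, 10100*, 10110*, 10111*, 11000*, 11001*, 11011*, 11100*, 11101*, 11110*, 11111*
[col 1] -0010*, -0011*, -0110*, -0111*, -1001*, -1011*, -1110*, -1111*, 0-001*, 0-010*, 0-011*, 0-110*, 0-111*, 00-01*, 00-10*, 00-11*, 000-0*, 000-1*, 0000-*, 0001-*, 001-1*, 0011-*, 01-10*, 01-11*, 010-1*, 0101-*, 0111-*, 1-011*, 1-100*, 1-110*, 1-111*, 10-10*, 10-11*, 1001-*, 101-0*, 1011-*, 11-00*, 11-01*, 11-11*, 110-1*, 1100-*, 111-0*, 111-1*, 1110-*, 1111-*
[col 2] --011*, --110*, --111*, -0-10*, -0-11*, -001-*, -011-*, -1-11*, -10-1, -111-*, 0--10*, 0--11*, 0-0-1, 0-01-*, 0-11-*, 00--1, 00-1-*, 000--, 01-1-*, 1--11*, 1-1-0, 1-11-*, 10-1-*, 11--1, 11-0-, 111--
[col 3] ---11, --11-, -0-1-, 0--1-
Prime implicants: ---11, --11-, -0-1-, -10-1, 0--1-, 0-0-1, 00--1, 000--, 1-1-0, 11--1, 11-0-, 111--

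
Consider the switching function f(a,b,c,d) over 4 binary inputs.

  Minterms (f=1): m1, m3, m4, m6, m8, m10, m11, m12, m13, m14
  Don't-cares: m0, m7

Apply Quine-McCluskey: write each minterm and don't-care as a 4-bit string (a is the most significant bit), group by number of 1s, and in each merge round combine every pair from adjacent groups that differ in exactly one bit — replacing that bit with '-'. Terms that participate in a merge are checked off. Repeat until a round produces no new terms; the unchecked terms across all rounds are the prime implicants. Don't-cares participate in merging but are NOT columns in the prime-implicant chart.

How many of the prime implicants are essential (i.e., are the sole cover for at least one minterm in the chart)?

1

[col 0] 0000*, 0001*, 0011*, 0100*, 0110*, 0111*, 1000*, 1010*, 1011*, 1100*, 1101*, 1110*
[col 1] -000*, -011, -100*, -110*, 0-00*, 0-11, 00-1, 000-, 01-0*, 011-, 1-00*, 1-10*, 10-0*, 101-, 11-0*, 110-
[col 2] --00, -1-0, 1--0
Prime implicants: --00, -011, -1-0, 0-11, 00-1, 000-, 011-, 1--0, 101-, 110-
PI chart (minterm → PIs covering it):
  1 | 00-1,000-
  3 | -011,0-11,00-1
  4 | --00,-1-0
  6 | -1-0,011-
  8 | --00,1--0
  10 | 1--0,101-
  11 | -011,101-
  12 | --00,-1-0,1--0,110-
  13 | 110-  (sole → essential)
  14 | -1-0,1--0
Essential prime implicants: 110-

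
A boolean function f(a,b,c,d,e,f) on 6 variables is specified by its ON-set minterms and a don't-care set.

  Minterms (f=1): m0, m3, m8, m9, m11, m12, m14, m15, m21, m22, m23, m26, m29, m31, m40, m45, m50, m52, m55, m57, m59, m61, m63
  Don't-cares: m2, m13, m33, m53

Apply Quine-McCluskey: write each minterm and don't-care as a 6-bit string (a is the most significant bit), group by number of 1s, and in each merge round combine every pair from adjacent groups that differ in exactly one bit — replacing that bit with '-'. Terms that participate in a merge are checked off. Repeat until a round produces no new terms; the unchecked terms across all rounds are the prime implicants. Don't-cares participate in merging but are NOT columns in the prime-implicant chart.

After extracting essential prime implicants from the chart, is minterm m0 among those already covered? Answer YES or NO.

NO

size-2^0 implicants → 000000(✓)  000010(✓)  000011(✓)  001000(✓)  001001(✓)  001011(✓)  001100(✓)  001101(✓)  001110(✓)  001111(✓)  010101(✓)  010110(✓)  010111(✓)  011010  011101(✓)  011111(✓)  100001  101000(✓)  101101(✓)  110010  110100(✓)  110101(✓)  110111(✓)  111001(✓)  111011(✓)  111101(✓)  111111(✓)
size-2^1 implicants → -01000  -01101(✓)  -10101(✓)  -10111(✓)  -11101(✓)  -11111(✓)  0-1101(✓)  0-1111(✓)  00-000  00-011  0000-0  00001-  001-00(✓)  001-01(✓)  001-11(✓)  0010-1(✓)  00100-(✓)  0011-0(✓)  0011-1(✓)  00110-(✓)  00111-(✓)  01-101(✓)  01-111(✓)  0101-1(✓)  01011-  0111-1(✓)  1-1101(✓)  11-101(✓)  11-111(✓)  1101-1(✓)  11010-  111-01(✓)  111-11(✓)  1110-1(✓)  1111-1(✓)
size-2^2 implicants → --1101  -1-101(✓)  -1-111(✓)  -101-1(✓)  -111-1(✓)  0-11-1  001--1  001-0-  0011--  01-1-1(✓)  11-1-1(✓)  111--1
size-2^3 implicants → -1-1-1
Unchecked terms (primes): --1101, -01000, -1-1-1, 0-11-1, 00-000, 00-011, 0000-0, 00001-, 001--1, 001-0-, 0011--, 01011-, 011010, 100001, 110010, 11010-, 111--1
Minterm coverage:
  m0 ⊆ 00-000,0000-0
  m3 ⊆ 00-011,00001-
  m8 ⊆ -01000,00-000,001-0-
  m9 ⊆ 001--1,001-0-
  m11 ⊆ 00-011,001--1
  m12 ⊆ 001-0-,0011--
  m14 ⊆ 0011-- [E]
  m15 ⊆ 0-11-1,001--1,0011--
  m21 ⊆ -1-1-1 [E]
  m22 ⊆ 01011- [E]
  m23 ⊆ -1-1-1,01011-
  m26 ⊆ 011010 [E]
  m29 ⊆ --1101,-1-1-1,0-11-1
  m31 ⊆ -1-1-1,0-11-1
  m40 ⊆ -01000 [E]
  m45 ⊆ --1101 [E]
  m50 ⊆ 110010 [E]
  m52 ⊆ 11010- [E]
  m55 ⊆ -1-1-1 [E]
  m57 ⊆ 111--1 [E]
  m59 ⊆ 111--1 [E]
  m61 ⊆ --1101,-1-1-1,111--1
  m63 ⊆ -1-1-1,111--1
E = {--1101, -01000, -1-1-1, 0011--, 01011-, 011010, 110010, 11010-, 111--1}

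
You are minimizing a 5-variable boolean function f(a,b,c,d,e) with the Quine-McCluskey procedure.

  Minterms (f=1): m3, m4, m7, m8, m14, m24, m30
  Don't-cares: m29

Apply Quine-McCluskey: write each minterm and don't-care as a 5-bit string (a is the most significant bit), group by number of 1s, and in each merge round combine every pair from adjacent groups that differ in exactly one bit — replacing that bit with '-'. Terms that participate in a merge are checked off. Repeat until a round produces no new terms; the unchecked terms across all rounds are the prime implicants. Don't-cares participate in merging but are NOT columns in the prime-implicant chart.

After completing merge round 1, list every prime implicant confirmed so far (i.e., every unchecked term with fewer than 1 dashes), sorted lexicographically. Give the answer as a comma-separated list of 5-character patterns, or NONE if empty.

00100, 11101

Round 0: 00011✓ 00100 00111✓ 01000✓ 01110✓ 11000✓ 11101 11110✓
Round 1: -1000 -1110 00-11
PIs = {-1000, -1110, 00-11, 00100, 11101}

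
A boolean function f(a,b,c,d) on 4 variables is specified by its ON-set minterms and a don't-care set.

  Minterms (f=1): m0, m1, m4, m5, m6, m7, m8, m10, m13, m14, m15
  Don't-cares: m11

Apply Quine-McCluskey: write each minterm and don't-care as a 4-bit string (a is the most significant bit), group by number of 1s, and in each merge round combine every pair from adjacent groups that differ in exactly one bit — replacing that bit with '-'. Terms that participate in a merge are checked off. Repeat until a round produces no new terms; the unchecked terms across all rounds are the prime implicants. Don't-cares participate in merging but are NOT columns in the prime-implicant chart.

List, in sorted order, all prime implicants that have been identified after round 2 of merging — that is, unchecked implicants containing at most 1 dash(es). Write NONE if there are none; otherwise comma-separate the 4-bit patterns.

-000, 10-0

size-2^0 implicants → 0000(✓)  0001(✓)  0100(✓)  0101(✓)  0110(✓)  0111(✓)  1000(✓)  1010(✓)  1011(✓)  1101(✓)  1110(✓)  1111(✓)
size-2^1 implicants → -000  -101(✓)  -110(✓)  -111(✓)  0-00(✓)  0-01(✓)  000-(✓)  01-0(✓)  01-1(✓)  010-(✓)  011-(✓)  1-10(✓)  1-11(✓)  10-0  101-(✓)  11-1(✓)  111-(✓)
size-2^2 implicants → -1-1  -11-  0-0-  01--  1-1-
Unchecked terms (primes): -000, -1-1, -11-, 0-0-, 01--, 1-1-, 10-0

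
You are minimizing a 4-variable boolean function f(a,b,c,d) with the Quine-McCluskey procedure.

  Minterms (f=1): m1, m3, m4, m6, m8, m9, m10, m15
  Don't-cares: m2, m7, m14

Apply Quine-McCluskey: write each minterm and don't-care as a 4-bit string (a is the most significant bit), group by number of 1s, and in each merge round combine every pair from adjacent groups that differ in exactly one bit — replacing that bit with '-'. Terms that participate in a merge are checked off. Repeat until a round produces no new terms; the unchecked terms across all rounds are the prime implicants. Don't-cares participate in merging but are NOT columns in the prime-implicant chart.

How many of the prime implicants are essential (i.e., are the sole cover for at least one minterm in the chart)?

[col 0] 0001*, 0010*, 0011*, 0100*, 0110*, 0111*, 1000*, 1001*, 1010*, 1110*, 1111*
[col 1] -001, -010*, -110*, -111*, 0-10*, 0-11*, 00-1, 001-*, 01-0, 011-*, 1-10*, 10-0, 100-, 111-*
[col 2] --10, -11-, 0-1-
Prime implicants: --10, -001, -11-, 0-1-, 00-1, 01-0, 10-0, 100-
PI chart (minterm → PIs covering it):
  1 | -001,00-1
  3 | 0-1-,00-1
  4 | 01-0  (sole → essential)
  6 | --10,-11-,0-1-,01-0
  8 | 10-0,100-
  9 | -001,100-
  10 | --10,10-0
  15 | -11-  (sole → essential)
Essential prime implicants: -11-, 01-0

2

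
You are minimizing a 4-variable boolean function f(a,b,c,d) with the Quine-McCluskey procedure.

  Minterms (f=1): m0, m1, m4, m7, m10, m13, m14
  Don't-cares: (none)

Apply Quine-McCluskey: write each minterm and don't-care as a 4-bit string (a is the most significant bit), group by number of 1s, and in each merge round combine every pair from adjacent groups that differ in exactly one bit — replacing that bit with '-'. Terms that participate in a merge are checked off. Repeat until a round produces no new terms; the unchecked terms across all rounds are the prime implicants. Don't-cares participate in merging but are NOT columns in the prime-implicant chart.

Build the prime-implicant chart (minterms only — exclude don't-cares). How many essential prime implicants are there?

5

[col 0] 0000*, 0001*, 0100*, 0111, 1010*, 1101, 1110*
[col 1] 0-00, 000-, 1-10
Prime implicants: 0-00, 000-, 0111, 1-10, 1101
PI chart (minterm → PIs covering it):
  0 | 0-00,000-
  1 | 000-  (sole → essential)
  4 | 0-00  (sole → essential)
  7 | 0111  (sole → essential)
  10 | 1-10  (sole → essential)
  13 | 1101  (sole → essential)
  14 | 1-10  (sole → essential)
Essential prime implicants: 0-00, 000-, 0111, 1-10, 1101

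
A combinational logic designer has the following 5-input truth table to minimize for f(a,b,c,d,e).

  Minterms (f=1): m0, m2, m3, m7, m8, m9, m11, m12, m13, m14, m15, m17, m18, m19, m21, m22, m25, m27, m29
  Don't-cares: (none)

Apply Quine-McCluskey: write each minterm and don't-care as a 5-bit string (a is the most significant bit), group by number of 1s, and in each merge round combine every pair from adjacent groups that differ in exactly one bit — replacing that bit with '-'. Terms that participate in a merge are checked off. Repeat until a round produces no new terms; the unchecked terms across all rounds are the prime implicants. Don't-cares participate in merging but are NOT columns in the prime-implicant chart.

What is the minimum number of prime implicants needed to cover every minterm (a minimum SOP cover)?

Round 0: 00000✓ 00010✓ 00011✓ 00111✓ 01000✓ 01001✓ 01011✓ 01100✓ 01101✓ 01110✓ 01111✓ 10001✓ 10010✓ 10011✓ 10101✓ 10110✓ 11001✓ 11011✓ 11101✓
Round 1: -0010✓ -0011✓ -1001✓ -1011✓ -1101✓ 0-000 0-011✓ 0-111✓ 00-11✓ 000-0 0001-✓ 01-00✓ 01-01✓ 01-11✓ 010-1✓ 0100-✓ 011-0✓ 011-1✓ 0110-✓ 0111-✓ 1-001✓ 1-011✓ 1-101✓ 10-01✓ 10-10 100-1✓ 1001-✓ 11-01✓ 110-1✓
Round 2: --011 -001- -1-01 -10-1 0--11 01--1 01-0- 011-- 1--01 1-0-1
PIs = {--011, -001-, -1-01, -10-1, 0--11, 0-000, 000-0, 01--1, 01-0-, 011--, 1--01, 1-0-1, 10-10}
Coverage chart:
  m0: 0-000,000-0
  m2: -001-,000-0
  m3: --011,-001-,0--11
  m7: 0--11 ←essential
  m8: 0-000,01-0-
  m9: -1-01,-10-1,01--1,01-0-
  m11: --011,-10-1,0--11,01--1
  m12: 01-0-,011--
  m13: -1-01,01--1,01-0-,011--
  m14: 011-- ←essential
  m15: 0--11,01--1,011--
  m17: 1--01,1-0-1
  m18: -001-,10-10
  m19: --011,-001-,1-0-1
  m21: 1--01 ←essential
  m22: 10-10 ←essential
  m25: -1-01,-10-1,1--01,1-0-1
  m27: --011,-10-1,1-0-1
  m29: -1-01,1--01
Essential: 0--11, 011--, 1--01, 10-10
Petrick residual → --011, 000-0, 01-0-
Min cover (7 terms): c'de + a'de + a'b'c'e' + a'bd' + a'bc + ad'e + ab'de'

7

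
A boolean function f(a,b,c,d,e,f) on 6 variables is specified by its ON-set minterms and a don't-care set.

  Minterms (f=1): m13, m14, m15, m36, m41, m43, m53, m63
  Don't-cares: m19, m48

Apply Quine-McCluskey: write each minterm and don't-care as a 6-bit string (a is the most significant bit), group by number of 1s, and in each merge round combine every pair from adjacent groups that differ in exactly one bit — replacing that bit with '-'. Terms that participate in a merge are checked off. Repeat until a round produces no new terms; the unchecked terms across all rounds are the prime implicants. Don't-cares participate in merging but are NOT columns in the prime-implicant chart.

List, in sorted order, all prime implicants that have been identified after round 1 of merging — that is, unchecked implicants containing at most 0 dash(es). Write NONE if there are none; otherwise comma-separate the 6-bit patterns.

010011, 100100, 110000, 110101, 111111

[col 0] 001101*, 001110*, 001111*, 010011, 100100, 101001*, 101011*, 110000, 110101, 111111
[col 1] 0011-1, 00111-, 1010-1
Prime implicants: 0011-1, 00111-, 010011, 100100, 1010-1, 110000, 110101, 111111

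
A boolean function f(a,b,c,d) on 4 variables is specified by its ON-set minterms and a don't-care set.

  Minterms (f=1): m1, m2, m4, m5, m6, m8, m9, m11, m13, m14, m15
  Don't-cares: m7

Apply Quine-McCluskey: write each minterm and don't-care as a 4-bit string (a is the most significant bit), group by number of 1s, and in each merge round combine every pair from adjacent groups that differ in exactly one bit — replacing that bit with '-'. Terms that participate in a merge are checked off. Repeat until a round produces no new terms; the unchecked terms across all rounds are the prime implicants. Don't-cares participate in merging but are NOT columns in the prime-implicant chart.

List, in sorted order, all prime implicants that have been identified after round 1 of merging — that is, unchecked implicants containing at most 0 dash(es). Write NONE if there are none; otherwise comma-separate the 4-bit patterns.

NONE

[col 0] 0001*, 0010*, 0100*, 0101*, 0110*, 0111*, 1000*, 1001*, 1011*, 1101*, 1110*, 1111*
[col 1] -001*, -101*, -110*, -111*, 0-01*, 0-10, 01-0*, 01-1*, 010-*, 011-*, 1-01*, 1-11*, 10-1*, 100-, 11-1*, 111-*
[col 2] --01, -1-1, -11-, 01--, 1--1
Prime implicants: --01, -1-1, -11-, 0-10, 01--, 1--1, 100-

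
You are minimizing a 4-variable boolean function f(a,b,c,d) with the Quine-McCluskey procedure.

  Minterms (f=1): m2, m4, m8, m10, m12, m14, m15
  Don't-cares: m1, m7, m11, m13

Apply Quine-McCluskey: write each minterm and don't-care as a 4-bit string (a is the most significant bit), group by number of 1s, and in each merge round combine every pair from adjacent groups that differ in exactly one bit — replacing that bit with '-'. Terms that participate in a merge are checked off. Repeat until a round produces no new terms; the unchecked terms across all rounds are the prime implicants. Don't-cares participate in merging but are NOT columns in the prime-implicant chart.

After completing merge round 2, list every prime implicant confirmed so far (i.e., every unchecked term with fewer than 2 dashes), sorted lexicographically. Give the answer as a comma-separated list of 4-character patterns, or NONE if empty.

-010, -100, -111, 0001

[col 0] 0001, 0010*, 0100*, 0111*, 1000*, 1010*, 1011*, 1100*, 1101*, 1110*, 1111*
[col 1] -010, -100, -111, 1-00*, 1-10*, 1-11*, 10-0*, 101-*, 11-0*, 11-1*, 110-*, 111-*
[col 2] 1--0, 1-1-, 11--
Prime implicants: -010, -100, -111, 0001, 1--0, 1-1-, 11--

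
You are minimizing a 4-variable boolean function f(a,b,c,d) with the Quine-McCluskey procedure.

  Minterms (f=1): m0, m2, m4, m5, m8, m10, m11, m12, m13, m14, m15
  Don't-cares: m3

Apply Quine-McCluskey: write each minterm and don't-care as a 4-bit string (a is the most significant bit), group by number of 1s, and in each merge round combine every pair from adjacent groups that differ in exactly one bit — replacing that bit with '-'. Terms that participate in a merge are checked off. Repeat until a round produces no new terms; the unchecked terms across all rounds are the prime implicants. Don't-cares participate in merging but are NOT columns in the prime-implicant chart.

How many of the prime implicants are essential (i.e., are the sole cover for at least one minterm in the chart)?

Round 0: 0000✓ 0010✓ 0011✓ 0100✓ 0101✓ 1000✓ 1010✓ 1011✓ 1100✓ 1101✓ 1110✓ 1111✓
Round 1: -000✓ -010✓ -011✓ -100✓ -101✓ 0-00✓ 00-0✓ 001-✓ 010-✓ 1-00✓ 1-10✓ 1-11✓ 10-0✓ 101-✓ 11-0✓ 11-1✓ 110-✓ 111-✓
Round 2: --00 -0-0 -01- -10- 1--0 1-1- 11--
PIs = {--00, -0-0, -01-, -10-, 1--0, 1-1-, 11--}
Coverage chart:
  m0: --00,-0-0
  m2: -0-0,-01-
  m4: --00,-10-
  m5: -10- ←essential
  m8: --00,-0-0,1--0
  m10: -0-0,-01-,1--0,1-1-
  m11: -01-,1-1-
  m12: --00,-10-,1--0,11--
  m13: -10-,11--
  m14: 1--0,1-1-,11--
  m15: 1-1-,11--
Essential: -10-

1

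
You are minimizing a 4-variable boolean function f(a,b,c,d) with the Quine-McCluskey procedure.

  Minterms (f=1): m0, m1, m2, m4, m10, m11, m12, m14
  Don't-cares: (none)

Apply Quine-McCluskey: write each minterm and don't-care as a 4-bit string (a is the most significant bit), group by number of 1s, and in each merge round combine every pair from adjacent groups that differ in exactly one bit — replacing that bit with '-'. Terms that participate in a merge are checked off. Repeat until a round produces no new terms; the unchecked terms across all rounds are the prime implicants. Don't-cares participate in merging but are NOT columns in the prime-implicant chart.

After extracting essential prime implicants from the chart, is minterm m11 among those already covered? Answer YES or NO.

Round 0: 0000✓ 0001✓ 0010✓ 0100✓ 1010✓ 1011✓ 1100✓ 1110✓
Round 1: -010 -100 0-00 00-0 000- 1-10 101- 11-0
PIs = {-010, -100, 0-00, 00-0, 000-, 1-10, 101-, 11-0}
Coverage chart:
  m0: 0-00,00-0,000-
  m1: 000- ←essential
  m2: -010,00-0
  m4: -100,0-00
  m10: -010,1-10,101-
  m11: 101- ←essential
  m12: -100,11-0
  m14: 1-10,11-0
Essential: 000-, 101-

YES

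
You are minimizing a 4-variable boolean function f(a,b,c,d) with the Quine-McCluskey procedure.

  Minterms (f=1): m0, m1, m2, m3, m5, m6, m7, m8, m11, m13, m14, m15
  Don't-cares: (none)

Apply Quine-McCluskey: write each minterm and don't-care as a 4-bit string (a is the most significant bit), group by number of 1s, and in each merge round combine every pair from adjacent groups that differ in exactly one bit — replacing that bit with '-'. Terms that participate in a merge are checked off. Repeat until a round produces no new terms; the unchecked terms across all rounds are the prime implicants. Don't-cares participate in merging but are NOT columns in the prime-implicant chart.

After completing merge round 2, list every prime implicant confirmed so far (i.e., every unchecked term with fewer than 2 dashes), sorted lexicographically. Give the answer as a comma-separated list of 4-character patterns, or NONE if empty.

-000

[col 0] 0000*, 0001*, 0010*, 0011*, 0101*, 0110*, 0111*, 1000*, 1011*, 1101*, 1110*, 1111*
[col 1] -000, -011*, -101*, -110*, -111*, 0-01*, 0-10*, 0-11*, 00-0*, 00-1*, 000-*, 001-*, 01-1*, 011-*, 1-11*, 11-1*, 111-*
[col 2] --11, -1-1, -11-, 0--1, 0-1-, 00--
Prime implicants: --11, -000, -1-1, -11-, 0--1, 0-1-, 00--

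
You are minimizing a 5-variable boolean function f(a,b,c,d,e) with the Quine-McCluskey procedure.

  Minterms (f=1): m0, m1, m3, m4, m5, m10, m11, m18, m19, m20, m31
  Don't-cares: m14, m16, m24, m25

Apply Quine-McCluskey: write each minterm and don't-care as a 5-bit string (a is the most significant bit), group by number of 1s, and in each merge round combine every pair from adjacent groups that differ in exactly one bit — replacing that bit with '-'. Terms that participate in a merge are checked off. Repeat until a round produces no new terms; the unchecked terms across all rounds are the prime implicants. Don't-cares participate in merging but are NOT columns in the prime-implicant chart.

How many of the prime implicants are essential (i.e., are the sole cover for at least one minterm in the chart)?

3

size-2^0 implicants → 00000(✓)  00001(✓)  00011(✓)  00100(✓)  00101(✓)  01010(✓)  01011(✓)  01110(✓)  10000(✓)  10010(✓)  10011(✓)  10100(✓)  11000(✓)  11001(✓)  11111
size-2^1 implicants → -0000(✓)  -0011  -0100(✓)  0-011  00-00(✓)  00-01(✓)  000-1  0000-(✓)  0010-(✓)  01-10  0101-  1-000  10-00(✓)  100-0  1001-  1100-
size-2^2 implicants → -0-00  00-0-
Unchecked terms (primes): -0-00, -0011, 0-011, 00-0-, 000-1, 01-10, 0101-, 1-000, 100-0, 1001-, 1100-, 11111
Minterm coverage:
  m0 ⊆ -0-00,00-0-
  m1 ⊆ 00-0-,000-1
  m3 ⊆ -0011,0-011,000-1
  m4 ⊆ -0-00,00-0-
  m5 ⊆ 00-0- [E]
  m10 ⊆ 01-10,0101-
  m11 ⊆ 0-011,0101-
  m18 ⊆ 100-0,1001-
  m19 ⊆ -0011,1001-
  m20 ⊆ -0-00 [E]
  m31 ⊆ 11111 [E]
E = {-0-00, 00-0-, 11111}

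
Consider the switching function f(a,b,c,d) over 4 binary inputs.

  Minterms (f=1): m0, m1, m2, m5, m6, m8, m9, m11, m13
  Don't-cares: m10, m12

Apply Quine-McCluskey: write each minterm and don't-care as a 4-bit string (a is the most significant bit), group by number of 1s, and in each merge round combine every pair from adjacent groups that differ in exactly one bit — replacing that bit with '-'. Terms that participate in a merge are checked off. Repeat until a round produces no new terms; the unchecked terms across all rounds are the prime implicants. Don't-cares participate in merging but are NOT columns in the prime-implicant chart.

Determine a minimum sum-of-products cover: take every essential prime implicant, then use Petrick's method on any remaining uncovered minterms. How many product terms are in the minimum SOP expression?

size-2^0 implicants → 0000(✓)  0001(✓)  0010(✓)  0101(✓)  0110(✓)  1000(✓)  1001(✓)  1010(✓)  1011(✓)  1100(✓)  1101(✓)
size-2^1 implicants → -000(✓)  -001(✓)  -010(✓)  -101(✓)  0-01(✓)  0-10  00-0(✓)  000-(✓)  1-00(✓)  1-01(✓)  10-0(✓)  10-1(✓)  100-(✓)  101-(✓)  110-(✓)
size-2^2 implicants → --01  -0-0  -00-  1-0-  10--
Unchecked terms (primes): --01, -0-0, -00-, 0-10, 1-0-, 10--
Minterm coverage:
  m0 ⊆ -0-0,-00-
  m1 ⊆ --01,-00-
  m2 ⊆ -0-0,0-10
  m5 ⊆ --01 [E]
  m6 ⊆ 0-10 [E]
  m8 ⊆ -0-0,-00-,1-0-,10--
  m9 ⊆ --01,-00-,1-0-,10--
  m11 ⊆ 10-- [E]
  m13 ⊆ --01,1-0-
E = {--01, 0-10, 10--}
Petrick residual → -0-0
Cover = c'd + b'd' + a'cd' + ab'  |cover|=4

4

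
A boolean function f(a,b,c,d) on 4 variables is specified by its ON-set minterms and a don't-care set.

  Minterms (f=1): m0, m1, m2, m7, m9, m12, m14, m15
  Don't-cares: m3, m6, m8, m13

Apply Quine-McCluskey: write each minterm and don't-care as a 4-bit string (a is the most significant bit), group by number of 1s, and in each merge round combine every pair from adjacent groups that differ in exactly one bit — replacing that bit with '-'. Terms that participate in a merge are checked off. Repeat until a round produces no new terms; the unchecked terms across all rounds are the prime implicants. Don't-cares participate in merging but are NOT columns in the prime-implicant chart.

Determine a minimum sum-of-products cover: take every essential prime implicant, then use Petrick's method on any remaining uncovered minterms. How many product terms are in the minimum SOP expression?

3

Round 0: 0000✓ 0001✓ 0010✓ 0011✓ 0110✓ 0111✓ 1000✓ 1001✓ 1100✓ 1101✓ 1110✓ 1111✓
Round 1: -000✓ -001✓ -110✓ -111✓ 0-10✓ 0-11✓ 00-0✓ 00-1✓ 000-✓ 001-✓ 011-✓ 1-00✓ 1-01✓ 100-✓ 11-0✓ 11-1✓ 110-✓ 111-✓
Round 2: -00- -11- 0-1- 00-- 1-0- 11--
PIs = {-00-, -11-, 0-1-, 00--, 1-0-, 11--}
Coverage chart:
  m0: -00-,00--
  m1: -00-,00--
  m2: 0-1-,00--
  m7: -11-,0-1-
  m9: -00-,1-0-
  m12: 1-0-,11--
  m14: -11-,11--
  m15: -11-,11--
(no essential prime implicants)
Petrick residual → -00-, 0-1-, 11--
Min cover (3 terms): b'c' + a'c + ab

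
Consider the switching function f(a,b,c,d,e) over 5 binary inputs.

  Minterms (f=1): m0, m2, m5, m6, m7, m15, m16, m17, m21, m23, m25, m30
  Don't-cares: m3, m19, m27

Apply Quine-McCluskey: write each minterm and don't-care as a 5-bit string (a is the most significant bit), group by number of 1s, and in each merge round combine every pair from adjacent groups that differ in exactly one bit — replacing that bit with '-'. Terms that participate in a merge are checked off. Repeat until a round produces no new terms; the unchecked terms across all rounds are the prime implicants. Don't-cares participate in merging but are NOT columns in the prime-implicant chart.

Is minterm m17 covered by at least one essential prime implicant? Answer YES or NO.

size-2^0 implicants → 00000(✓)  00010(✓)  00011(✓)  00101(✓)  00110(✓)  00111(✓)  01111(✓)  10000(✓)  10001(✓)  10011(✓)  10101(✓)  10111(✓)  11001(✓)  11011(✓)  11110
size-2^1 implicants → -0000  -0011(✓)  -0101(✓)  -0111(✓)  0-111  00-10(✓)  00-11(✓)  000-0  0001-(✓)  001-1(✓)  0011-(✓)  1-001(✓)  1-011(✓)  10-01(✓)  10-11(✓)  100-1(✓)  1000-  101-1(✓)  110-1(✓)
size-2^2 implicants → -0-11  -01-1  00-1-  1-0-1  10--1
Unchecked terms (primes): -0-11, -0000, -01-1, 0-111, 00-1-, 000-0, 1-0-1, 10--1, 1000-, 11110
Minterm coverage:
  m0 ⊆ -0000,000-0
  m2 ⊆ 00-1-,000-0
  m5 ⊆ -01-1 [E]
  m6 ⊆ 00-1- [E]
  m7 ⊆ -0-11,-01-1,0-111,00-1-
  m15 ⊆ 0-111 [E]
  m16 ⊆ -0000,1000-
  m17 ⊆ 1-0-1,10--1,1000-
  m21 ⊆ -01-1,10--1
  m23 ⊆ -0-11,-01-1,10--1
  m25 ⊆ 1-0-1 [E]
  m30 ⊆ 11110 [E]
E = {-01-1, 0-111, 00-1-, 1-0-1, 11110}

YES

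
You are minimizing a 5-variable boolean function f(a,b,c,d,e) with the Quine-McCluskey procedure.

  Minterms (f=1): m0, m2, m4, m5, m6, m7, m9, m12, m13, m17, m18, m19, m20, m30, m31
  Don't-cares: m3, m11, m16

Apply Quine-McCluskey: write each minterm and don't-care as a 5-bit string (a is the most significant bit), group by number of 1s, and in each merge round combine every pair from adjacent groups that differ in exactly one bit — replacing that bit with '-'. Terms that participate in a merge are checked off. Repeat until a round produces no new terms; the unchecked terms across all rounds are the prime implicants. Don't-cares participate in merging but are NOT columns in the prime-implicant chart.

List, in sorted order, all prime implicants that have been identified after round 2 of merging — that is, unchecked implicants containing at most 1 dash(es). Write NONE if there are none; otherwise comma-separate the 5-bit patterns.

0-011, 01-01, 010-1, 1111-

size-2^0 implicants → 00000(✓)  00010(✓)  00011(✓)  00100(✓)  00101(✓)  00110(✓)  00111(✓)  01001(✓)  01011(✓)  01100(✓)  01101(✓)  10000(✓)  10001(✓)  10010(✓)  10011(✓)  10100(✓)  11110(✓)  11111(✓)
size-2^1 implicants → -0000(✓)  -0010(✓)  -0011(✓)  -0100(✓)  0-011  0-100(✓)  0-101(✓)  00-00(✓)  00-10(✓)  00-11(✓)  000-0(✓)  0001-(✓)  001-0(✓)  001-1(✓)  0010-(✓)  0011-(✓)  01-01  010-1  0110-(✓)  10-00(✓)  100-0(✓)  100-1(✓)  1000-(✓)  1001-(✓)  1111-
size-2^2 implicants → -0-00  -00-0  -001-  0-10-  00--0  00-1-  001--  100--
Unchecked terms (primes): -0-00, -00-0, -001-, 0-011, 0-10-, 00--0, 00-1-, 001--, 01-01, 010-1, 100--, 1111-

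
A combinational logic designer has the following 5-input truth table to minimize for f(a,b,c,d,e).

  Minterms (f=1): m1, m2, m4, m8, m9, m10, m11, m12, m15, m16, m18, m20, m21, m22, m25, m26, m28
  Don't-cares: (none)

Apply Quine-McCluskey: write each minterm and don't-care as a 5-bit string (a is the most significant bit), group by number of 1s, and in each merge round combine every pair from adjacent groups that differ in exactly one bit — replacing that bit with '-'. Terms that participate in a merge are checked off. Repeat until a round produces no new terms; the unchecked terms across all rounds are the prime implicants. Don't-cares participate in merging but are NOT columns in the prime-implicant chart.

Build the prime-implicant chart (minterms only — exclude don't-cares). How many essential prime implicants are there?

7

Round 0: 00001✓ 00010✓ 00100✓ 01000✓ 01001✓ 01010✓ 01011✓ 01100✓ 01111✓ 10000✓ 10010✓ 10100✓ 10101✓ 10110✓ 11001✓ 11010✓ 11100✓
Round 1: -0010✓ -0100✓ -1001 -1010✓ -1100✓ 0-001 0-010✓ 0-100✓ 01-00 01-11 010-0✓ 010-1✓ 0100-✓ 0101-✓ 1-010✓ 1-100✓ 10-00✓ 10-10✓ 100-0✓ 101-0✓ 1010-
Round 2: --010 --100 010-- 10--0
PIs = {--010, --100, -1001, 0-001, 01-00, 01-11, 010--, 10--0, 1010-}
Coverage chart:
  m1: 0-001 ←essential
  m2: --010 ←essential
  m4: --100 ←essential
  m8: 01-00,010--
  m9: -1001,0-001,010--
  m10: --010,010--
  m11: 01-11,010--
  m12: --100,01-00
  m15: 01-11 ←essential
  m16: 10--0 ←essential
  m18: --010,10--0
  m20: --100,10--0,1010-
  m21: 1010- ←essential
  m22: 10--0 ←essential
  m25: -1001 ←essential
  m26: --010 ←essential
  m28: --100 ←essential
Essential: --010, --100, -1001, 0-001, 01-11, 10--0, 1010-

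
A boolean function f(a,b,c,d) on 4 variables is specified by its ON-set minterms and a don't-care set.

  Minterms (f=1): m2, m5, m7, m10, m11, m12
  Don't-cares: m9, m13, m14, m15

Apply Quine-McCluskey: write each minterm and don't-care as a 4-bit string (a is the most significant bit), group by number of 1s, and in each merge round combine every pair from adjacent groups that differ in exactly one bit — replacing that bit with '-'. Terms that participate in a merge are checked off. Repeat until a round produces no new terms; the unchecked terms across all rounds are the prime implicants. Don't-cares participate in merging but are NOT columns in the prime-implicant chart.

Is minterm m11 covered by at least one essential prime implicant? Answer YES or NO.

[col 0] 0010*, 0101*, 0111*, 1001*, 1010*, 1011*, 1100*, 1101*, 1110*, 1111*
[col 1] -010, -101*, -111*, 01-1*, 1-01*, 1-10*, 1-11*, 10-1*, 101-*, 11-0*, 11-1*, 110-*, 111-*
[col 2] -1-1, 1--1, 1-1-, 11--
Prime implicants: -010, -1-1, 1--1, 1-1-, 11--
PI chart (minterm → PIs covering it):
  2 | -010  (sole → essential)
  5 | -1-1  (sole → essential)
  7 | -1-1  (sole → essential)
  10 | -010,1-1-
  11 | 1--1,1-1-
  12 | 11--  (sole → essential)
Essential prime implicants: -010, -1-1, 11--

NO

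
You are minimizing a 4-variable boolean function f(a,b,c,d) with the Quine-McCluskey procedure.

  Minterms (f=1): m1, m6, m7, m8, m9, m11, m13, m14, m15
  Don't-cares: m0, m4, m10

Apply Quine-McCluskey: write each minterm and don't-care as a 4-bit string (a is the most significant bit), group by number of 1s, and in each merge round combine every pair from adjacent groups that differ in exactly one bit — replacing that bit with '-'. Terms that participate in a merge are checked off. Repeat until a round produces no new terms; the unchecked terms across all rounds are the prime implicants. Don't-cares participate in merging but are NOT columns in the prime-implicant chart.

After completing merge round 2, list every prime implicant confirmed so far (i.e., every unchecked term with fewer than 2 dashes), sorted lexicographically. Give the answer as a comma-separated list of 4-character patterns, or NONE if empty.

[col 0] 0000*, 0001*, 0100*, 0110*, 0111*, 1000*, 1001*, 1010*, 1011*, 1101*, 1110*, 1111*
[col 1] -000*, -001*, -110*, -111*, 0-00, 000-*, 01-0, 011-*, 1-01*, 1-10*, 1-11*, 10-0*, 10-1*, 100-*, 101-*, 11-1*, 111-*
[col 2] -00-, -11-, 1--1, 1-1-, 10--
Prime implicants: -00-, -11-, 0-00, 01-0, 1--1, 1-1-, 10--

0-00, 01-0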